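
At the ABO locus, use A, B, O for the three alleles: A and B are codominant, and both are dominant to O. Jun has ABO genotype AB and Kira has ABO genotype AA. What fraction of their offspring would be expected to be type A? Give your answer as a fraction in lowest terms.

ABO cross AB × AA → offspring phenotypes: 1/2 A, 1/2 AB.
So P(type A) = 1/2.

1/2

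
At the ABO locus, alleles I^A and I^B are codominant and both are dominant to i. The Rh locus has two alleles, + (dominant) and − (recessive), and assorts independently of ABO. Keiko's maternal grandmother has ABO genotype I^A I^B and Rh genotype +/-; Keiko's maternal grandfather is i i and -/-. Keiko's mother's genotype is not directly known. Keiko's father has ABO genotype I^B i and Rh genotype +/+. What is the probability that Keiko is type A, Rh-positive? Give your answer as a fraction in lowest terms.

Keiko's mother's ABO genotype from I^A I^B × i i: 1/2 I^A i, 1/2 I^B i.
Crossing each possibility with the father I^B i and summing P(type A): 1/2·1/4 + 1/2·0 = 1/8.
Similarly for Rh via the mother's Rh distribution: P(Rh+) = 1.
Independent loci: 1/8 × 1 = 1/8.

1/8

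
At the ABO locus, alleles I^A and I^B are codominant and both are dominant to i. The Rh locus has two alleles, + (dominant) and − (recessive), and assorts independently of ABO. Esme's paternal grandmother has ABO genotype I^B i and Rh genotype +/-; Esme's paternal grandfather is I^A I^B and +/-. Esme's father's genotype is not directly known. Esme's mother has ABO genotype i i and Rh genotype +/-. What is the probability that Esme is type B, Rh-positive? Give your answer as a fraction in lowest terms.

3/8

Esme's father's ABO genotype from I^B i × I^A I^B: 1/4 I^A I^B, 1/4 I^A i, 1/4 I^B I^B, 1/4 I^B i.
Crossing each possibility with the mother i i and summing P(type B): 1/4·1/2 + 1/4·0 + 1/4·1 + 1/4·1/2 = 1/2.
Similarly for Rh via the father's Rh distribution: P(Rh+) = 3/4.
Independent loci: 1/2 × 3/4 = 3/8.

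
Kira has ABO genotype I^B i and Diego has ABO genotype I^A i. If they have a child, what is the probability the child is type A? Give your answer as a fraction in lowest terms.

ABO cross I^B i × I^A i → offspring phenotypes: 1/4 O, 1/4 A, 1/4 B, 1/4 AB.
So P(type A) = 1/4.

1/4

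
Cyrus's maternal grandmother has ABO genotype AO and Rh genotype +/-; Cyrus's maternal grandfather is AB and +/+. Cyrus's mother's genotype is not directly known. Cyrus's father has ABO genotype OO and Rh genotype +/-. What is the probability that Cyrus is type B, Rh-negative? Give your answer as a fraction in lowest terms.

Cyrus's mother's ABO genotype from AO × AB: 1/4 AA, 1/4 AB, 1/4 AO, 1/4 BO.
Crossing each possibility with the father OO and summing P(type B): 1/4·0 + 1/4·1/2 + 1/4·0 + 1/4·1/2 = 1/4.
Similarly for Rh via the mother's Rh distribution: P(Rh-) = 1/8.
Independent loci: 1/4 × 1/8 = 1/32.

1/32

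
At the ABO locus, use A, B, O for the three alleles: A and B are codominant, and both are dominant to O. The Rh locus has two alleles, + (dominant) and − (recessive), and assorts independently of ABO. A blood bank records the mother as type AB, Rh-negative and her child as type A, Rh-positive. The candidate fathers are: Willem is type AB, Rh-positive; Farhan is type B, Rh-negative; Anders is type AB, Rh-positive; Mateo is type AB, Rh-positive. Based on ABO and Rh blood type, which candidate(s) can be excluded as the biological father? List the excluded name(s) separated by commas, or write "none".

A candidate is excluded only if no genotype consistent with his phenotype could produce a type A, Rh-positive child with a type AB, Rh-negative mother.
Farhan (type B, Rh-): no genotype consistent with that phenotype can produce a type-A Rh+ child with a type-AB mother.

Farhan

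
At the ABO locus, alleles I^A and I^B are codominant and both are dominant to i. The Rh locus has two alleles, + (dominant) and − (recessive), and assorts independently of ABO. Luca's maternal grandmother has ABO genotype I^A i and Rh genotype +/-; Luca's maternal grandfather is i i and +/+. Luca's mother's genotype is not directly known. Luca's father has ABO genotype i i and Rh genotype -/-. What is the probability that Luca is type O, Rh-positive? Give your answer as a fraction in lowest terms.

Luca's mother's ABO genotype from I^A i × i i: 1/2 I^A i, 1/2 i i.
Crossing each possibility with the father i i and summing P(type O): 1/2·1/2 + 1/2·1 = 3/4.
Similarly for Rh via the mother's Rh distribution: P(Rh+) = 3/4.
Independent loci: 3/4 × 3/4 = 9/16.

9/16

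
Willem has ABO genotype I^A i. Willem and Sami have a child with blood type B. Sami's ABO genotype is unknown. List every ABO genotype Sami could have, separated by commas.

I^A I^B, I^B I^B, I^B i

For each candidate genotype of Sami, check whether crossing it with I^A i can produce every observed child phenotype.
  I^A I^A → possible child types {A} ✗
  I^A I^B → possible child types {A, B, AB} ✓
  I^A i → possible child types {O, A} ✗
  I^B I^B → possible child types {B, AB} ✓
  I^B i → possible child types {O, A, B, AB} ✓
  i i → possible child types {O, A} ✗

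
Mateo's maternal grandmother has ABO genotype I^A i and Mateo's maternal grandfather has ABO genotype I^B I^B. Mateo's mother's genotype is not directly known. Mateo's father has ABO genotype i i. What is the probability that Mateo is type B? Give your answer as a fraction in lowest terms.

1/2

Mateo's mother's ABO genotype from I^A i × I^B I^B: 1/2 I^A I^B, 1/2 I^B i.
Crossing each possibility with the father i i and summing P(type B): 1/2·1/2 + 1/2·1/2 = 1/2.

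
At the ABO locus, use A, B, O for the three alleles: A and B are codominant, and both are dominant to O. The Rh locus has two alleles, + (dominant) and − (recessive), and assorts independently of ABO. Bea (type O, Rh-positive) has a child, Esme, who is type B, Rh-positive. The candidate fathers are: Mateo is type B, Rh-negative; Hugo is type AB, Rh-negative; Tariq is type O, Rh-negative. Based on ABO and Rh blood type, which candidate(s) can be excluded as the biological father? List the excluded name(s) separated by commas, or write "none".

Tariq

A candidate is excluded only if no genotype consistent with his phenotype could produce a type B, Rh-positive child with a type O, Rh-positive mother.
Tariq (type O, Rh-): no genotype consistent with that phenotype can produce a type-B Rh+ child with a type-O mother.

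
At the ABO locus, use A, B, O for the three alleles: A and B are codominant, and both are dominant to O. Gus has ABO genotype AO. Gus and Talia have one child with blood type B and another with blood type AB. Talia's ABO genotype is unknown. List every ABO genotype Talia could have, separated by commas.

For each candidate genotype of Talia, check whether crossing it with AO can produce every observed child phenotype.
  AA → possible child types {A} ✗
  AB → possible child types {A, B, AB} ✓
  AO → possible child types {O, A} ✗
  BB → possible child types {B, AB} ✓
  BO → possible child types {O, A, B, AB} ✓
  OO → possible child types {O, A} ✗

AB, BB, BO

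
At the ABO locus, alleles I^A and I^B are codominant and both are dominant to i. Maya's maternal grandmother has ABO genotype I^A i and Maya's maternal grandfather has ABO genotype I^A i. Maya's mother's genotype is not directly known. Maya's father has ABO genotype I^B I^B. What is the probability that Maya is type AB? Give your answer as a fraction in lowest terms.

1/2

Maya's mother's ABO genotype from I^A i × I^A i: 1/4 I^A I^A, 1/2 I^A i, 1/4 i i.
Crossing each possibility with the father I^B I^B and summing P(type AB): 1/4·1 + 1/2·1/2 + 1/4·0 = 1/2.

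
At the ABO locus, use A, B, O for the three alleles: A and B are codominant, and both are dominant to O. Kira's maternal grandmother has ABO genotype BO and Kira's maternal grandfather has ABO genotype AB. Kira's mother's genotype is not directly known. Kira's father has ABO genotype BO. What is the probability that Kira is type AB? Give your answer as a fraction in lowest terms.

1/8

Kira's mother's ABO genotype from BO × AB: 1/4 AB, 1/4 AO, 1/4 BB, 1/4 BO.
Crossing each possibility with the father BO and summing P(type AB): 1/4·1/4 + 1/4·1/4 + 1/4·0 + 1/4·0 = 1/8.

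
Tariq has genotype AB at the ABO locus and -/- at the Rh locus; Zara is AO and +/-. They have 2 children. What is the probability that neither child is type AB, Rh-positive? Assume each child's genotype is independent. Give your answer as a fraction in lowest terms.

ABO cross AB × AO → 1/2 A, 1/4 B, 1/4 AB.
Rh cross -/- × +/- → 1/2 Rh+, 1/2 Rh-; so P(type AB, Rh-positive) = 1/4 × 1/2 = 1/8 per child.
P(not type AB, Rh-positive) = 7/8 for one child; (7/8)^2 = 49/64.

49/64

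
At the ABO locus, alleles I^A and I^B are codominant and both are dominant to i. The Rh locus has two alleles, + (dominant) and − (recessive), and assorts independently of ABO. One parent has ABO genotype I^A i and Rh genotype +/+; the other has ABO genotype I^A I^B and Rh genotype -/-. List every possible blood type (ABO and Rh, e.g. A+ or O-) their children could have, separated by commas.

Gametes from I^A i × I^A I^B give offspring ABO genotypes I^A I^A, I^A I^B, I^A i, I^B i, i.e. phenotypes A, B, AB.
Rh cross +/+ × -/- → phenotypes Rh+.
Combining independently: A+, B+, AB+.

A+, B+, AB+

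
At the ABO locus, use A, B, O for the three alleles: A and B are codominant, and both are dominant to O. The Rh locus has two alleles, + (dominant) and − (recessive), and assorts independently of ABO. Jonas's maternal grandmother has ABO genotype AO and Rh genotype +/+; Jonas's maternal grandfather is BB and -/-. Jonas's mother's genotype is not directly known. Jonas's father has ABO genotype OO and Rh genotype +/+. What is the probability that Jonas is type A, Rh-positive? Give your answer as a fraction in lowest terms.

Jonas's mother's ABO genotype from AO × BB: 1/2 AB, 1/2 BO.
Crossing each possibility with the father OO and summing P(type A): 1/2·1/2 + 1/2·0 = 1/4.
Similarly for Rh via the mother's Rh distribution: P(Rh+) = 1.
Independent loci: 1/4 × 1 = 1/4.

1/4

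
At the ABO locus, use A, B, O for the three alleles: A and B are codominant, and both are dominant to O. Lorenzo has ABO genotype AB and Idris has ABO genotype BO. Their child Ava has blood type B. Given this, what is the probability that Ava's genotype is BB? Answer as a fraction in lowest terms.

1/2

Cross AB × BO → 1/4 AB, 1/4 AO, 1/4 BB, 1/4 BO.
Type-B genotypes among offspring: BB (1/4), BO (1/4); total 1/2.
P(BB | type B) = (1/4) / (1/2) = 1/2.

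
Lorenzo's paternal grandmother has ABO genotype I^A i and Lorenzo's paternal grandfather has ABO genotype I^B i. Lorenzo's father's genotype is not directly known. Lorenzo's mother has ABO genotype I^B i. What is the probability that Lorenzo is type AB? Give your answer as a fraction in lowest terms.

Lorenzo's father's ABO genotype from I^A i × I^B i: 1/4 I^A I^B, 1/4 I^A i, 1/4 I^B i, 1/4 i i.
Crossing each possibility with the mother I^B i and summing P(type AB): 1/4·1/4 + 1/4·1/4 + 1/4·0 + 1/4·0 = 1/8.

1/8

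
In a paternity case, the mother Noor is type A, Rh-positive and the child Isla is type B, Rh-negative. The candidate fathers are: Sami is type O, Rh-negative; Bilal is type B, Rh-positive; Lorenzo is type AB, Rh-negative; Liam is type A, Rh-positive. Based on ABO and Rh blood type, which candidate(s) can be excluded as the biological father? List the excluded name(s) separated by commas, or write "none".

A candidate is excluded only if no genotype consistent with his phenotype could produce a type B, Rh-negative child with a type A, Rh-positive mother.
Sami (type O, Rh-): no genotype consistent with that phenotype can produce a type-B Rh- child with a type-A mother.
Liam (type A, Rh+): no genotype consistent with that phenotype can produce a type-B Rh- child with a type-A mother.

Sami, Liam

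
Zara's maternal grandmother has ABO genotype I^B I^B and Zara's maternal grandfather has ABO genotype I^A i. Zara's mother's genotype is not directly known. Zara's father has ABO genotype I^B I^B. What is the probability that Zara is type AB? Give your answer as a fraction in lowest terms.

1/4

Zara's mother's ABO genotype from I^B I^B × I^A i: 1/2 I^A I^B, 1/2 I^B i.
Crossing each possibility with the father I^B I^B and summing P(type AB): 1/2·1/2 + 1/2·0 = 1/4.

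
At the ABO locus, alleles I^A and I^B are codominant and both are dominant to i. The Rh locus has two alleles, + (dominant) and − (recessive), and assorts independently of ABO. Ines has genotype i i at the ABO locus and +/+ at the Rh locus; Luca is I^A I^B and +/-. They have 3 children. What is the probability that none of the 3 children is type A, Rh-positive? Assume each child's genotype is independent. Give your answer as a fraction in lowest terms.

ABO cross i i × I^A I^B → 1/2 A, 1/2 B.
Rh cross +/+ × +/- → 1 Rh+; so P(type A, Rh-positive) = 1/2 × 1 = 1/2 per child.
P(not type A, Rh-positive) = 1/2 for one child; (1/2)^3 = 1/8.

1/8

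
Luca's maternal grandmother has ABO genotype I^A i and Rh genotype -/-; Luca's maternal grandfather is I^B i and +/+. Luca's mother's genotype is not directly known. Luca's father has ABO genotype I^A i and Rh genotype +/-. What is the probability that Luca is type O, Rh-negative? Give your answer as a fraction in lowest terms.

1/16

Luca's mother's ABO genotype from I^A i × I^B i: 1/4 I^A I^B, 1/4 I^A i, 1/4 I^B i, 1/4 i i.
Crossing each possibility with the father I^A i and summing P(type O): 1/4·0 + 1/4·1/4 + 1/4·1/4 + 1/4·1/2 = 1/4.
Similarly for Rh via the mother's Rh distribution: P(Rh-) = 1/4.
Independent loci: 1/4 × 1/4 = 1/16.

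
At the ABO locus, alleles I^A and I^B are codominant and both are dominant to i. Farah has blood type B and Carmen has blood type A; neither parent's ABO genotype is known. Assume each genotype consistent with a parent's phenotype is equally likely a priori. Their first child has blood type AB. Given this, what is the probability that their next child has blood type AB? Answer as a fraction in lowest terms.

Possible genotypes: Farah ∈ {I^B I^B, I^B i}; Carmen ∈ {I^A I^A, I^A i}.
Weight each parental genotype pair by prior × P(type-AB child):
  I^B I^B × I^A I^A: posterior weight 4/9; P(next child type AB) = 1.
  I^B I^B × I^A i: posterior weight 2/9; P(next child type AB) = 1/2.
  I^B i × I^A I^A: posterior weight 2/9; P(next child type AB) = 1/2.
  I^B i × I^A i: posterior weight 1/9; P(next child type AB) = 1/4.
Weighted sum = 25/36.

25/36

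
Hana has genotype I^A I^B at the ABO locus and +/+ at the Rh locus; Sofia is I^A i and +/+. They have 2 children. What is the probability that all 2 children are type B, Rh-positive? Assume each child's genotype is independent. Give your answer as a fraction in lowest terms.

1/16

ABO cross I^A I^B × I^A i → 1/2 A, 1/4 B, 1/4 AB.
Rh cross +/+ × +/+ → 1 Rh+; so P(type B, Rh-positive) = 1/4 × 1 = 1/4 per child.
All 2 independent: (1/4)^2 = 1/16.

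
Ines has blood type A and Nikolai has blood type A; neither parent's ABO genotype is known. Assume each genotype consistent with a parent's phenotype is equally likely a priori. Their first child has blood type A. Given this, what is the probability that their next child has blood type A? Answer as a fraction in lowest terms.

19/20

Possible genotypes: Ines ∈ {AA, AO}; Nikolai ∈ {AA, AO}.
Weight each parental genotype pair by prior × P(type-A child):
  AA × AA: posterior weight 4/15; P(next child type A) = 1.
  AA × AO: posterior weight 4/15; P(next child type A) = 1.
  AO × AA: posterior weight 4/15; P(next child type A) = 1.
  AO × AO: posterior weight 1/5; P(next child type A) = 3/4.
Weighted sum = 19/20.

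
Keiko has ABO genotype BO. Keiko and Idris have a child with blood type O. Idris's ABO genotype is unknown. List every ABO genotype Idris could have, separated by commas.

AO, BO, OO

For each candidate genotype of Idris, check whether crossing it with BO can produce every observed child phenotype.
  AA → possible child types {A, AB} ✗
  AB → possible child types {A, B, AB} ✗
  AO → possible child types {O, A, B, AB} ✓
  BB → possible child types {B} ✗
  BO → possible child types {O, B} ✓
  OO → possible child types {O, B} ✓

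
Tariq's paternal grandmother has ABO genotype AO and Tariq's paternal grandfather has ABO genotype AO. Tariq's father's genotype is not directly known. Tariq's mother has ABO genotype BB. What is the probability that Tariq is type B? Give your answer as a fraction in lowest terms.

1/2

Tariq's father's ABO genotype from AO × AO: 1/4 AA, 1/2 AO, 1/4 OO.
Crossing each possibility with the mother BB and summing P(type B): 1/4·0 + 1/2·1/2 + 1/4·1 = 1/2.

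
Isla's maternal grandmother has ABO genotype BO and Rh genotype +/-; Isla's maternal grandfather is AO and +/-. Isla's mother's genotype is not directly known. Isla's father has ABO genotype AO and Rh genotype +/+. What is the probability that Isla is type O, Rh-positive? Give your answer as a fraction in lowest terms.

1/4

Isla's mother's ABO genotype from BO × AO: 1/4 AB, 1/4 AO, 1/4 BO, 1/4 OO.
Crossing each possibility with the father AO and summing P(type O): 1/4·0 + 1/4·1/4 + 1/4·1/4 + 1/4·1/2 = 1/4.
Similarly for Rh via the mother's Rh distribution: P(Rh+) = 1.
Independent loci: 1/4 × 1 = 1/4.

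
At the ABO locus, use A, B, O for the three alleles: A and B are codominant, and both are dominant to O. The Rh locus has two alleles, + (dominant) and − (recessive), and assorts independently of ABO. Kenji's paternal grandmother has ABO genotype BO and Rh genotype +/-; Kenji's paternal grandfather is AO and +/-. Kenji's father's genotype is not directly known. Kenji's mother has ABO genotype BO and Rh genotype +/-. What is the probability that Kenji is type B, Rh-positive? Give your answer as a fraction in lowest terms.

3/8

Kenji's father's ABO genotype from BO × AO: 1/4 AB, 1/4 AO, 1/4 BO, 1/4 OO.
Crossing each possibility with the mother BO and summing P(type B): 1/4·1/2 + 1/4·1/4 + 1/4·3/4 + 1/4·1/2 = 1/2.
Similarly for Rh via the father's Rh distribution: P(Rh+) = 3/4.
Independent loci: 1/2 × 3/4 = 3/8.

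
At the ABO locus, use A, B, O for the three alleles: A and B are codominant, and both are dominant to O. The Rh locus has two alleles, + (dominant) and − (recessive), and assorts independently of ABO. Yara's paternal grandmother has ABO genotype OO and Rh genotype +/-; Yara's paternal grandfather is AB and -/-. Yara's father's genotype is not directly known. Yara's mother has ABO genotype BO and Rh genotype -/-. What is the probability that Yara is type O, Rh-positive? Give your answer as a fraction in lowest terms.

1/16

Yara's father's ABO genotype from OO × AB: 1/2 AO, 1/2 BO.
Crossing each possibility with the mother BO and summing P(type O): 1/2·1/4 + 1/2·1/4 = 1/4.
Similarly for Rh via the father's Rh distribution: P(Rh+) = 1/4.
Independent loci: 1/4 × 1/4 = 1/16.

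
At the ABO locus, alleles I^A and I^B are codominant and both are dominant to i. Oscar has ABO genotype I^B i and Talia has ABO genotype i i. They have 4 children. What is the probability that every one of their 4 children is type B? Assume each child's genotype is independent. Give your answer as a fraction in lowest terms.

ABO cross I^B i × i i → 1/2 O, 1/2 B.
So P(type B) = 1/2 per child.
All 4 independent: (1/2)^4 = 1/16.

1/16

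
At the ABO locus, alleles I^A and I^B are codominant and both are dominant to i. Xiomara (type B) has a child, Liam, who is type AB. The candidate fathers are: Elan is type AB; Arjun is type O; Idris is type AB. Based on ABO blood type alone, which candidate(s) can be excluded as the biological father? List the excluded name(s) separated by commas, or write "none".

Arjun

A candidate is excluded only if no genotype consistent with his phenotype could produce a type AB child with a type B mother.
Arjun (type O): no genotype consistent with that phenotype can produce a type-AB child with a type-B mother.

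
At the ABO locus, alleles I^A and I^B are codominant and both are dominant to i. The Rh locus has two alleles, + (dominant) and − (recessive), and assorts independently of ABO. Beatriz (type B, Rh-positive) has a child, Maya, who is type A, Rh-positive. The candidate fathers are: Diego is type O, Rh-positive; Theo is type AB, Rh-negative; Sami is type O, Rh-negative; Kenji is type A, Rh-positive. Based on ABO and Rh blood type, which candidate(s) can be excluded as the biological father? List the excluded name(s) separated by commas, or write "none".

Diego, Sami

A candidate is excluded only if no genotype consistent with his phenotype could produce a type A, Rh-positive child with a type B, Rh-positive mother.
Diego (type O, Rh+): no genotype consistent with that phenotype can produce a type-A Rh+ child with a type-B mother.
Sami (type O, Rh-): no genotype consistent with that phenotype can produce a type-A Rh+ child with a type-B mother.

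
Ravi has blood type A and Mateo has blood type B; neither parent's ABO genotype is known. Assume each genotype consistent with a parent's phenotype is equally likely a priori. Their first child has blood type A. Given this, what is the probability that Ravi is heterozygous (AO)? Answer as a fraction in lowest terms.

1/3

Possible genotypes: Ravi ∈ {AA, AO}; Mateo ∈ {BB, BO}.
Weight each parental genotype pair by prior × P(type-A child):
  AA × BO: posterior weight 2/3.
  AO × BO: posterior weight 1/3.
Sum the posterior weight over pairs where Ravi is AO: 1/3.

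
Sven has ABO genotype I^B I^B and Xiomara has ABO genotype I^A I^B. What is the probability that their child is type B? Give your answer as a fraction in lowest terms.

ABO cross I^B I^B × I^A I^B → offspring phenotypes: 1/2 B, 1/2 AB.
So P(type B) = 1/2.

1/2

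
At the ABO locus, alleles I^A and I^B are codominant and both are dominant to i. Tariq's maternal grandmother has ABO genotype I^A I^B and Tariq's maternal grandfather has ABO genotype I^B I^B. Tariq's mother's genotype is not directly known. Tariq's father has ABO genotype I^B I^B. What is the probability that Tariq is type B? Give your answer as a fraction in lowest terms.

3/4

Tariq's mother's ABO genotype from I^A I^B × I^B I^B: 1/2 I^A I^B, 1/2 I^B I^B.
Crossing each possibility with the father I^B I^B and summing P(type B): 1/2·1/2 + 1/2·1 = 3/4.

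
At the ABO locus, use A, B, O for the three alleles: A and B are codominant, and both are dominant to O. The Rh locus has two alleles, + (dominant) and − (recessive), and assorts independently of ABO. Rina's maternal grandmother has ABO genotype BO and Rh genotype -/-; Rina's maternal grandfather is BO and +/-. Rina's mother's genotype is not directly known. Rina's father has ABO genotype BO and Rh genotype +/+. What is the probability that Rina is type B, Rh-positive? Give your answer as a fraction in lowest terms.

Rina's mother's ABO genotype from BO × BO: 1/4 BB, 1/2 BO, 1/4 OO.
Crossing each possibility with the father BO and summing P(type B): 1/4·1 + 1/2·3/4 + 1/4·1/2 = 3/4.
Similarly for Rh via the mother's Rh distribution: P(Rh+) = 1.
Independent loci: 3/4 × 1 = 3/4.

3/4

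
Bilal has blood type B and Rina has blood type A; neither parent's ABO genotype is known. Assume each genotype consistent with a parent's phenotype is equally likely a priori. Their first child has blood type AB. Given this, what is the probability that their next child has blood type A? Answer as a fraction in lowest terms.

Possible genotypes: Bilal ∈ {I^B I^B, I^B i}; Rina ∈ {I^A I^A, I^A i}.
Weight each parental genotype pair by prior × P(type-AB child):
  I^B I^B × I^A I^A: posterior weight 4/9; P(next child type A) = 0.
  I^B I^B × I^A i: posterior weight 2/9; P(next child type A) = 0.
  I^B i × I^A I^A: posterior weight 2/9; P(next child type A) = 1/2.
  I^B i × I^A i: posterior weight 1/9; P(next child type A) = 1/4.
Weighted sum = 5/36.

5/36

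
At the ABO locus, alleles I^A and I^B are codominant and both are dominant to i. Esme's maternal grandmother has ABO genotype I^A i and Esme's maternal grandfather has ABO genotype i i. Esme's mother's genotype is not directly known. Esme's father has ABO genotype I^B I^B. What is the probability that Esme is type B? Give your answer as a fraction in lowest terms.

3/4

Esme's mother's ABO genotype from I^A i × i i: 1/2 I^A i, 1/2 i i.
Crossing each possibility with the father I^B I^B and summing P(type B): 1/2·1/2 + 1/2·1 = 3/4.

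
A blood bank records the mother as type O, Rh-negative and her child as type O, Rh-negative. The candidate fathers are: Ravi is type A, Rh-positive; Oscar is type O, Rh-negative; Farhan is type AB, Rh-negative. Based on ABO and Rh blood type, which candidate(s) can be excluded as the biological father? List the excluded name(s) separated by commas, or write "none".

A candidate is excluded only if no genotype consistent with his phenotype could produce a type O, Rh-negative child with a type O, Rh-negative mother.
Farhan (type AB, Rh-): no genotype consistent with that phenotype can produce a type-O Rh- child with a type-O mother.

Farhan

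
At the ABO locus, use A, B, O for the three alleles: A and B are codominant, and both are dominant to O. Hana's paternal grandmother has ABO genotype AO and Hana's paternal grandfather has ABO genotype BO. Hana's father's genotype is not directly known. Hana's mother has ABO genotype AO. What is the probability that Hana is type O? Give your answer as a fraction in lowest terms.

Hana's father's ABO genotype from AO × BO: 1/4 AB, 1/4 AO, 1/4 BO, 1/4 OO.
Crossing each possibility with the mother AO and summing P(type O): 1/4·0 + 1/4·1/4 + 1/4·1/4 + 1/4·1/2 = 1/4.

1/4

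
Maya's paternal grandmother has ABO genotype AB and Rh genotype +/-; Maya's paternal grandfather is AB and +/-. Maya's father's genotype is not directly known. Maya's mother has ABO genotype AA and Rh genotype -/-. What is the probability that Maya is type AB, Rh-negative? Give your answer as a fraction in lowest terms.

Maya's father's ABO genotype from AB × AB: 1/4 AA, 1/2 AB, 1/4 BB.
Crossing each possibility with the mother AA and summing P(type AB): 1/4·0 + 1/2·1/2 + 1/4·1 = 1/2.
Similarly for Rh via the father's Rh distribution: P(Rh-) = 1/2.
Independent loci: 1/2 × 1/2 = 1/4.

1/4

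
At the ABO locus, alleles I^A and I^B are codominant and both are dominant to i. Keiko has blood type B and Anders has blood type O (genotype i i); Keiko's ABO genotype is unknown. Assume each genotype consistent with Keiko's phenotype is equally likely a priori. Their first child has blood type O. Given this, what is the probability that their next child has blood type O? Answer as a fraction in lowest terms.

Possible genotypes: Keiko ∈ {I^B I^B, I^B i}; Anders ∈ {i i}.
Weight each parental genotype pair by prior × P(type-O child):
  I^B i × i i: posterior weight 1; P(next child type O) = 1/2.
Weighted sum = 1/2.

1/2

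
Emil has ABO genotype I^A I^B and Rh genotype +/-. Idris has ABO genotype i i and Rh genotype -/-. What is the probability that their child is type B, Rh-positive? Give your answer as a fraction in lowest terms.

ABO cross I^A I^B × i i → offspring phenotypes: 1/2 A, 1/2 B.
Rh cross +/- × -/- → 1/2 Rh+, 1/2 Rh-.
Independent loci: P(type B, Rh-positive) = 1/2 × 1/2 = 1/4.

1/4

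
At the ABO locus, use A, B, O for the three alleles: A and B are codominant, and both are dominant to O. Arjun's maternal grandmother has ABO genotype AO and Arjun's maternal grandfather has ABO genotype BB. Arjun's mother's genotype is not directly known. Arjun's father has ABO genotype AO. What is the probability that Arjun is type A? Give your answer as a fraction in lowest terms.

Arjun's mother's ABO genotype from AO × BB: 1/2 AB, 1/2 BO.
Crossing each possibility with the father AO and summing P(type A): 1/2·1/2 + 1/2·1/4 = 3/8.

3/8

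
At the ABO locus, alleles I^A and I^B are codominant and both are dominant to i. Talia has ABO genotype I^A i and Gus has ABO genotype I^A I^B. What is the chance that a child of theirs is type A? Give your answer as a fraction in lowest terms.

1/2

ABO cross I^A i × I^A I^B → offspring phenotypes: 1/2 A, 1/4 B, 1/4 AB.
So P(type A) = 1/2.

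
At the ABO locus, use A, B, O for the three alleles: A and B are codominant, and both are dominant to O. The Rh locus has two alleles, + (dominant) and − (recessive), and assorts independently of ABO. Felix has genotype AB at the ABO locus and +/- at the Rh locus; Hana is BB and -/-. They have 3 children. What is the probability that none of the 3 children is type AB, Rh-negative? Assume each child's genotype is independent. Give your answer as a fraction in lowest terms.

27/64

ABO cross AB × BB → 1/2 B, 1/2 AB.
Rh cross +/- × -/- → 1/2 Rh+, 1/2 Rh-; so P(type AB, Rh-negative) = 1/2 × 1/2 = 1/4 per child.
P(not type AB, Rh-negative) = 3/4 for one child; (3/4)^3 = 27/64.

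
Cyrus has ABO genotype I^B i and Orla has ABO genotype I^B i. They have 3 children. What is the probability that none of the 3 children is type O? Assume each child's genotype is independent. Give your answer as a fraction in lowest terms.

27/64

ABO cross I^B i × I^B i → 1/4 O, 3/4 B.
So P(type O) = 1/4 per child.
P(not type O) = 3/4 for one child; (3/4)^3 = 27/64.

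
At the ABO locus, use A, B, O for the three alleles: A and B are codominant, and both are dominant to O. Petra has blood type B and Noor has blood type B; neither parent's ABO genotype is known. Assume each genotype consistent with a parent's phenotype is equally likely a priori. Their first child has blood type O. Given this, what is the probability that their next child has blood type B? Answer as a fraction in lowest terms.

3/4

Possible genotypes: Petra ∈ {BB, BO}; Noor ∈ {BB, BO}.
Weight each parental genotype pair by prior × P(type-O child):
  BO × BO: posterior weight 1; P(next child type B) = 3/4.
Weighted sum = 3/4.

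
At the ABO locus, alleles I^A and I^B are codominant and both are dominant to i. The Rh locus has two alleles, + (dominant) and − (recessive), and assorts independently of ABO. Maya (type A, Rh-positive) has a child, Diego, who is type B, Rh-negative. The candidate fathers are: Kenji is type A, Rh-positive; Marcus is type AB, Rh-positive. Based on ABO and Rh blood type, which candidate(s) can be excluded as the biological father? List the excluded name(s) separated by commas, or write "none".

A candidate is excluded only if no genotype consistent with his phenotype could produce a type B, Rh-negative child with a type A, Rh-positive mother.
Kenji (type A, Rh+): no genotype consistent with that phenotype can produce a type-B Rh- child with a type-A mother.

Kenji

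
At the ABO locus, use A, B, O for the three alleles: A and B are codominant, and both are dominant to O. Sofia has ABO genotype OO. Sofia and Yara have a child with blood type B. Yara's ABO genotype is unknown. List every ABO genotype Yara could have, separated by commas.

For each candidate genotype of Yara, check whether crossing it with OO can produce every observed child phenotype.
  AA → possible child types {A} ✗
  AB → possible child types {A, B} ✓
  AO → possible child types {O, A} ✗
  BB → possible child types {B} ✓
  BO → possible child types {O, B} ✓
  OO → possible child types {O} ✗

AB, BB, BO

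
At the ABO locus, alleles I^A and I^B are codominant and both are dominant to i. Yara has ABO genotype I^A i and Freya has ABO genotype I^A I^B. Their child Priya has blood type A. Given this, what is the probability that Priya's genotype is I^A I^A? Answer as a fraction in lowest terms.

1/2

Cross I^A i × I^A I^B → 1/4 I^A I^A, 1/4 I^A I^B, 1/4 I^A i, 1/4 I^B i.
Type-A genotypes among offspring: I^A I^A (1/4), I^A i (1/4); total 1/2.
P(I^A I^A | type A) = (1/4) / (1/2) = 1/2.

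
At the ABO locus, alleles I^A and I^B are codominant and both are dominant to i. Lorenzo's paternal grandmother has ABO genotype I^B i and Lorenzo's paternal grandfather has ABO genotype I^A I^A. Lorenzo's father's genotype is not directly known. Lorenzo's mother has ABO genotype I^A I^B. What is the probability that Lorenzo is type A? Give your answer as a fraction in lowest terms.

3/8

Lorenzo's father's ABO genotype from I^B i × I^A I^A: 1/2 I^A I^B, 1/2 I^A i.
Crossing each possibility with the mother I^A I^B and summing P(type A): 1/2·1/4 + 1/2·1/2 = 3/8.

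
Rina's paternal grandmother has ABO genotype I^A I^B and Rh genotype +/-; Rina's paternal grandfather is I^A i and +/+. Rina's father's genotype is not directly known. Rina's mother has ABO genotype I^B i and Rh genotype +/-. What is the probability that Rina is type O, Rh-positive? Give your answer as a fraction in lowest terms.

7/64

Rina's father's ABO genotype from I^A I^B × I^A i: 1/4 I^A I^A, 1/4 I^A I^B, 1/4 I^A i, 1/4 I^B i.
Crossing each possibility with the mother I^B i and summing P(type O): 1/4·0 + 1/4·0 + 1/4·1/4 + 1/4·1/4 = 1/8.
Similarly for Rh via the father's Rh distribution: P(Rh+) = 7/8.
Independent loci: 1/8 × 7/8 = 7/64.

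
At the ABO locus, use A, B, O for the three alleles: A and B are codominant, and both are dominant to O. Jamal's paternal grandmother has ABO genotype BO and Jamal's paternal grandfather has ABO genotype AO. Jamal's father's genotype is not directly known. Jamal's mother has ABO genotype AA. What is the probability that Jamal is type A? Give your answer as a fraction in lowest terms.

Jamal's father's ABO genotype from BO × AO: 1/4 AB, 1/4 AO, 1/4 BO, 1/4 OO.
Crossing each possibility with the mother AA and summing P(type A): 1/4·1/2 + 1/4·1 + 1/4·1/2 + 1/4·1 = 3/4.

3/4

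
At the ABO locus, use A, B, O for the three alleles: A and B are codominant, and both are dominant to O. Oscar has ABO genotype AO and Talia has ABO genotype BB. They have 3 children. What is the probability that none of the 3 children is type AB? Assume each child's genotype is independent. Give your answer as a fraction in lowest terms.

1/8

ABO cross AO × BB → 1/2 B, 1/2 AB.
So P(type AB) = 1/2 per child.
P(not type AB) = 1/2 for one child; (1/2)^3 = 1/8.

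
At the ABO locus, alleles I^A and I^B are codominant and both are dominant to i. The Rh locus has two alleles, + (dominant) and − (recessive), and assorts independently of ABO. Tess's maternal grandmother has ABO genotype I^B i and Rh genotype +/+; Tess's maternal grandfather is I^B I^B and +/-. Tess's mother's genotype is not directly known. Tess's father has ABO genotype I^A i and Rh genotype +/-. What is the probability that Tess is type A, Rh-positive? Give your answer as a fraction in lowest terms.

7/64

Tess's mother's ABO genotype from I^B i × I^B I^B: 1/2 I^B I^B, 1/2 I^B i.
Crossing each possibility with the father I^A i and summing P(type A): 1/2·0 + 1/2·1/4 = 1/8.
Similarly for Rh via the mother's Rh distribution: P(Rh+) = 7/8.
Independent loci: 1/8 × 7/8 = 7/64.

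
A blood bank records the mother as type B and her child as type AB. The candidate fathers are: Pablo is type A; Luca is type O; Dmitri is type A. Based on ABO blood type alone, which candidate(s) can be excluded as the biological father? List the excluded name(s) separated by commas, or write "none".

A candidate is excluded only if no genotype consistent with his phenotype could produce a type AB child with a type B mother.
Luca (type O): no genotype consistent with that phenotype can produce a type-AB child with a type-B mother.

Luca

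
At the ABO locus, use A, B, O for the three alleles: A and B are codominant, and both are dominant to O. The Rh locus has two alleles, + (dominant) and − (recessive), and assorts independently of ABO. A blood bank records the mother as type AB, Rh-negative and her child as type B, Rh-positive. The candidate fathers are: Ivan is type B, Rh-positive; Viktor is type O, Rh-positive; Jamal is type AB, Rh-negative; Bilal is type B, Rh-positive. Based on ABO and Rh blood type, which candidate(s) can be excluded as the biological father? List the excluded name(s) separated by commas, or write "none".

A candidate is excluded only if no genotype consistent with his phenotype could produce a type B, Rh-positive child with a type AB, Rh-negative mother.
Jamal (type AB, Rh-): no genotype consistent with that phenotype can produce a type-B Rh+ child with a type-AB mother.

Jamal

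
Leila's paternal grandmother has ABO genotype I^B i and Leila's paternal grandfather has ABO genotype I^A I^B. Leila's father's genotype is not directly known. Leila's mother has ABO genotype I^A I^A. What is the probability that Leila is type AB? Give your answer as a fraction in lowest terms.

Leila's father's ABO genotype from I^B i × I^A I^B: 1/4 I^A I^B, 1/4 I^A i, 1/4 I^B I^B, 1/4 I^B i.
Crossing each possibility with the mother I^A I^A and summing P(type AB): 1/4·1/2 + 1/4·0 + 1/4·1 + 1/4·1/2 = 1/2.

1/2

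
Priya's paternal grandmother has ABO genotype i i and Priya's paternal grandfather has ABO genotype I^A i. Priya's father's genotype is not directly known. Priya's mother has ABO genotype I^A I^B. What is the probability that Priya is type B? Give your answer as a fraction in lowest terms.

Priya's father's ABO genotype from i i × I^A i: 1/2 I^A i, 1/2 i i.
Crossing each possibility with the mother I^A I^B and summing P(type B): 1/2·1/4 + 1/2·1/2 = 3/8.

3/8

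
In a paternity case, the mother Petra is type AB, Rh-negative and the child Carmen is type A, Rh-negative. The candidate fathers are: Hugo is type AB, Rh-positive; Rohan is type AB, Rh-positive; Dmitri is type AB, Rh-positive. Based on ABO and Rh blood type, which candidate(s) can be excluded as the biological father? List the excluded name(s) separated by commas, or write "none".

A candidate is excluded only if no genotype consistent with his phenotype could produce a type A, Rh-negative child with a type AB, Rh-negative mother.
Every candidate has at least one consistent genotype combination, so none can be excluded.

none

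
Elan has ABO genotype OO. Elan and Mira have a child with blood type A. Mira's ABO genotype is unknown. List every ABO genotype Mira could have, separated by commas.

AA, AB, AO

For each candidate genotype of Mira, check whether crossing it with OO can produce every observed child phenotype.
  AA → possible child types {A} ✓
  AB → possible child types {A, B} ✓
  AO → possible child types {O, A} ✓
  BB → possible child types {B} ✗
  BO → possible child types {O, B} ✗
  OO → possible child types {O} ✗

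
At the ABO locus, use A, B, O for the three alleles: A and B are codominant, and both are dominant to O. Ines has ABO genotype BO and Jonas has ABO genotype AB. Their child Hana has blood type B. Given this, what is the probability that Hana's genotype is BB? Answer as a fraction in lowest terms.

Cross BO × AB → 1/4 AB, 1/4 AO, 1/4 BB, 1/4 BO.
Type-B genotypes among offspring: BB (1/4), BO (1/4); total 1/2.
P(BB | type B) = (1/4) / (1/2) = 1/2.

1/2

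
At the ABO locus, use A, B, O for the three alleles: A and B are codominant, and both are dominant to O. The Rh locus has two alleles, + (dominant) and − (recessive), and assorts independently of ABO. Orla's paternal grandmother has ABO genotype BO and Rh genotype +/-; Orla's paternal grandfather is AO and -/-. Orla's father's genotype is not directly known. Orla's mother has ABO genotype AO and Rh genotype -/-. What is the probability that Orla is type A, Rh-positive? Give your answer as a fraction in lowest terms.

1/8

Orla's father's ABO genotype from BO × AO: 1/4 AB, 1/4 AO, 1/4 BO, 1/4 OO.
Crossing each possibility with the mother AO and summing P(type A): 1/4·1/2 + 1/4·3/4 + 1/4·1/4 + 1/4·1/2 = 1/2.
Similarly for Rh via the father's Rh distribution: P(Rh+) = 1/4.
Independent loci: 1/2 × 1/4 = 1/8.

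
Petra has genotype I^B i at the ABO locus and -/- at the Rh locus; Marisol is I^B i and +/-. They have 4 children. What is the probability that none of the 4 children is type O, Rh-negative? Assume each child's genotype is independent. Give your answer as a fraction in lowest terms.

2401/4096

ABO cross I^B i × I^B i → 1/4 O, 3/4 B.
Rh cross -/- × +/- → 1/2 Rh+, 1/2 Rh-; so P(type O, Rh-negative) = 1/4 × 1/2 = 1/8 per child.
P(not type O, Rh-negative) = 7/8 for one child; (7/8)^4 = 2401/4096.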